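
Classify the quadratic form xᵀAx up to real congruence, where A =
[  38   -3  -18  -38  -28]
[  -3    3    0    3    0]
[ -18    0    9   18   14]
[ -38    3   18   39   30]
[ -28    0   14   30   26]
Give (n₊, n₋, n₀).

Answer: (4, 1, 0)

Derivation:
step 0: pivot 38 → sign +
step 1: pivot 105/38 → sign +
step 2: pivot -9/35 → sign −
step 3: pivot 1 → sign +
step 4: pivot 2/9 → sign +
signature = (4, 1, 0)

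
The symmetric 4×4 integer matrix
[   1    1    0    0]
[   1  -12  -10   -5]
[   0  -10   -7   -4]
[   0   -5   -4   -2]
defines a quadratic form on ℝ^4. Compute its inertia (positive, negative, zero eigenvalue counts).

step 0: pivot 1 → sign +
step 1: pivot -13 → sign −
step 2: pivot 9/13 → sign +
step 3: pivot -1/9 → sign −
signature = (2, 2, 0)

Answer: (2, 2, 0)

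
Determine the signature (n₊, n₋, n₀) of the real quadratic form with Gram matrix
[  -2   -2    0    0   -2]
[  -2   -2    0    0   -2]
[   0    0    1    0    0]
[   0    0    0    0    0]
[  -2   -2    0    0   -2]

step 0: pivot -2 → sign −
step 1: pivot 1 → sign +
step 2: row/col 2 already zero → sign 0
step 3: row/col 3 already zero → sign 0
step 4: row/col 4 already zero → sign 0
signature = (1, 1, 3)

Answer: (1, 1, 3)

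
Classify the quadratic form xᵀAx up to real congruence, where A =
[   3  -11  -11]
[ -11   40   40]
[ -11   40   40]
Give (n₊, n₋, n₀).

step 0: pivot 3 → sign +
step 1: pivot -1/3 → sign −
step 2: row/col 2 already zero → sign 0
signature = (1, 1, 1)

Answer: (1, 1, 1)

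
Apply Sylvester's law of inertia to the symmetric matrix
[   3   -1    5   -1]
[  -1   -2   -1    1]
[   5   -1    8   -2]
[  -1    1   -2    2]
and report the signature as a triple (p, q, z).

Answer: (2, 2, 0)

Derivation:
step 0: pivot 3 → sign +
step 1: pivot -7/3 → sign −
step 2: pivot -1/7 → sign −
step 3: pivot 2 → sign +
signature = (2, 2, 0)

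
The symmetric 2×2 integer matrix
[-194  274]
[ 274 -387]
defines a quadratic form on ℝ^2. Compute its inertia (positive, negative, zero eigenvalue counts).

step 0: pivot -194 → sign −
step 1: pivot -1/97 → sign −
signature = (0, 2, 0)

Answer: (0, 2, 0)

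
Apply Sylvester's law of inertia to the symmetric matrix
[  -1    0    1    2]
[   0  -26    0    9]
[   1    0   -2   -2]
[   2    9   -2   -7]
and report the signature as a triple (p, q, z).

step 0: pivot -1 → sign −
step 1: pivot -26 → sign −
step 2: pivot -1 → sign −
step 3: pivot 3/26 → sign +
signature = (1, 3, 0)

Answer: (1, 3, 0)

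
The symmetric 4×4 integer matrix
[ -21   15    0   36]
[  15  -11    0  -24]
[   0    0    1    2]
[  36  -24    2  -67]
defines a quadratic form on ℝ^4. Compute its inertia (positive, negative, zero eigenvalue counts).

Answer: (2, 2, 0)

Derivation:
step 0: pivot -21 → sign −
step 1: pivot -2/7 → sign −
step 2: pivot 1 → sign +
step 3: pivot 1 → sign +
signature = (2, 2, 0)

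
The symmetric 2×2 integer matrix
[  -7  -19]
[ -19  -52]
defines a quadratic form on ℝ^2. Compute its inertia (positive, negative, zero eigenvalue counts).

Answer: (0, 2, 0)

Derivation:
step 0: pivot -7 → sign −
step 1: pivot -3/7 → sign −
signature = (0, 2, 0)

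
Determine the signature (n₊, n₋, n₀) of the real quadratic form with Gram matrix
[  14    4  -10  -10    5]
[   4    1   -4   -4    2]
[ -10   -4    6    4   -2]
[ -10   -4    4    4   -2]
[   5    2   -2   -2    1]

step 0: pivot 14 → sign +
step 1: pivot -1/7 → sign −
step 2: pivot 8 → sign +
step 3: pivot 3/2 → sign +
step 4: row/col 4 already zero → sign 0
signature = (3, 1, 1)

Answer: (3, 1, 1)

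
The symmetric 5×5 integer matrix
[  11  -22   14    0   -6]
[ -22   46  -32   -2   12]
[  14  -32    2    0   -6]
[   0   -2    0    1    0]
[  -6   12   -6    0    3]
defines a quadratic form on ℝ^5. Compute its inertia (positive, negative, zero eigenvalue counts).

step 0: pivot 11 → sign +
step 1: pivot 2 → sign +
step 2: pivot -262/11 → sign −
step 3: pivot -43/131 → sign −
step 4: pivot 3/43 → sign +
signature = (3, 2, 0)

Answer: (3, 2, 0)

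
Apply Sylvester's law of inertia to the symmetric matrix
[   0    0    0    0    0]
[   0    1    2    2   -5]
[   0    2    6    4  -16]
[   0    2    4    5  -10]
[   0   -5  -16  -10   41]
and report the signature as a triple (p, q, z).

Answer: (3, 1, 1)

Derivation:
step 0: pivot 1 → sign +
step 1: pivot 2 → sign +
step 2: pivot 1 → sign +
step 3: pivot -2 → sign −
step 4: row/col 4 already zero → sign 0
signature = (3, 1, 1)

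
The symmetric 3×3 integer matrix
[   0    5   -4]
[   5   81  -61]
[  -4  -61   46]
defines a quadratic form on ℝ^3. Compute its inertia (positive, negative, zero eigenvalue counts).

step 0: pivot 81 → sign +
step 1: pivot -25/81 → sign −
step 2: pivot 6/25 → sign +
signature = (2, 1, 0)

Answer: (2, 1, 0)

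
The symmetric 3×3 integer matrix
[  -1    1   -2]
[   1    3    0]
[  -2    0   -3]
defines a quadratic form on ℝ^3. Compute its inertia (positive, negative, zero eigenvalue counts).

Answer: (1, 1, 1)

Derivation:
step 0: pivot -1 → sign −
step 1: pivot 4 → sign +
step 2: row/col 2 already zero → sign 0
signature = (1, 1, 1)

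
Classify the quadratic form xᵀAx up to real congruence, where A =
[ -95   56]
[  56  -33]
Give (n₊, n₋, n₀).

step 0: pivot -95 → sign −
step 1: pivot 1/95 → sign +
signature = (1, 1, 0)

Answer: (1, 1, 0)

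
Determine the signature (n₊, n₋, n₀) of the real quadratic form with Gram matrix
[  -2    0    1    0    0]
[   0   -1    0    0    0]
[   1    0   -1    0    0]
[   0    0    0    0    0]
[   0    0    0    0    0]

step 0: pivot -2 → sign −
step 1: pivot -1 → sign −
step 2: pivot -1/2 → sign −
step 3: row/col 3 already zero → sign 0
step 4: row/col 4 already zero → sign 0
signature = (0, 3, 2)

Answer: (0, 3, 2)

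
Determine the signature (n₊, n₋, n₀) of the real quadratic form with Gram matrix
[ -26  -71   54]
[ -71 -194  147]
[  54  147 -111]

step 0: pivot -26 → sign −
step 1: pivot -3/26 → sign −
step 2: pivot 3 → sign +
signature = (1, 2, 0)

Answer: (1, 2, 0)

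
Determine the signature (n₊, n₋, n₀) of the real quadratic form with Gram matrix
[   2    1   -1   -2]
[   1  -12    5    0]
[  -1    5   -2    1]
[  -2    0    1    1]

Answer: (2, 2, 0)

Derivation:
step 0: pivot 2 → sign +
step 1: pivot -25/2 → sign −
step 2: pivot -2/25 → sign −
step 3: pivot 3/2 → sign +
signature = (2, 2, 0)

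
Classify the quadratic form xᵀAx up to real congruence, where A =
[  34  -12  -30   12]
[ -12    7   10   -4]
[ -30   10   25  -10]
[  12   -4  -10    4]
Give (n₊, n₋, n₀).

step 0: pivot 34 → sign +
step 1: pivot 47/17 → sign +
step 2: pivot -75/47 → sign −
step 3: row/col 3 already zero → sign 0
signature = (2, 1, 1)

Answer: (2, 1, 1)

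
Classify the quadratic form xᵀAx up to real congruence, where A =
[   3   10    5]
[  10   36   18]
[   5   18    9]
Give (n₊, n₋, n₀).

Answer: (2, 0, 1)

Derivation:
step 0: pivot 3 → sign +
step 1: pivot 8/3 → sign +
step 2: row/col 2 already zero → sign 0
signature = (2, 0, 1)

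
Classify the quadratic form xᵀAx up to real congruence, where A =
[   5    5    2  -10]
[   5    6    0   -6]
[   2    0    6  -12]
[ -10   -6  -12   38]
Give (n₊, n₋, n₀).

Answer: (4, 0, 0)

Derivation:
step 0: pivot 5 → sign +
step 1: pivot 1 → sign +
step 2: pivot 6/5 → sign +
step 3: pivot 2 → sign +
signature = (4, 0, 0)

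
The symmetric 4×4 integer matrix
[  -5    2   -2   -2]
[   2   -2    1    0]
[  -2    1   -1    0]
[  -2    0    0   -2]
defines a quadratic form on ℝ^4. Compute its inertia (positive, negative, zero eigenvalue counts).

step 0: pivot -5 → sign −
step 1: pivot -6/5 → sign −
step 2: pivot -1/6 → sign −
step 3: pivot 2 → sign +
signature = (1, 3, 0)

Answer: (1, 3, 0)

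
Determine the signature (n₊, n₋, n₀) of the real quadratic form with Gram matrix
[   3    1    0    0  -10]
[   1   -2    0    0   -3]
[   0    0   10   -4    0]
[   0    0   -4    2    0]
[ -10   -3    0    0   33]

Answer: (3, 2, 0)

Derivation:
step 0: pivot 3 → sign +
step 1: pivot -7/3 → sign −
step 2: pivot 10 → sign +
step 3: pivot 2/5 → sign +
step 4: pivot -2/7 → sign −
signature = (3, 2, 0)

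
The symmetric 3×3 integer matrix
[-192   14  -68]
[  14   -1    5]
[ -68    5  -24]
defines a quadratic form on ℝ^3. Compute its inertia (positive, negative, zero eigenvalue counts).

step 0: pivot -192 → sign −
step 1: pivot 1/48 → sign +
step 2: row/col 2 already zero → sign 0
signature = (1, 1, 1)

Answer: (1, 1, 1)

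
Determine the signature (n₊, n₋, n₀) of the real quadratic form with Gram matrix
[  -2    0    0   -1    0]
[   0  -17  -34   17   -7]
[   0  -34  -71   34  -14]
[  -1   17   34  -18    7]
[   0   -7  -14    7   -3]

Answer: (0, 5, 0)

Derivation:
step 0: pivot -2 → sign −
step 1: pivot -17 → sign −
step 2: pivot -3 → sign −
step 3: pivot -1/2 → sign −
step 4: pivot -2/17 → sign −
signature = (0, 5, 0)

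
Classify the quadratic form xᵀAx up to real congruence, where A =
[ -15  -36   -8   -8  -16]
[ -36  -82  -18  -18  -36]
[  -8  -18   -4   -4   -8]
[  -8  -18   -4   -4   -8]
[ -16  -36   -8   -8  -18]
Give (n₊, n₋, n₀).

step 0: pivot -15 → sign −
step 1: pivot 22/5 → sign +
step 2: pivot -2/33 → sign −
step 3: pivot -2 → sign −
step 4: row/col 4 already zero → sign 0
signature = (1, 3, 1)

Answer: (1, 3, 1)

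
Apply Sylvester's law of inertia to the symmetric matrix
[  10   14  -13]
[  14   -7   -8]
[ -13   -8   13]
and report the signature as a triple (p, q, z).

step 0: pivot 10 → sign +
step 1: pivot -133/5 → sign −
step 2: pivot 3/266 → sign +
signature = (2, 1, 0)

Answer: (2, 1, 0)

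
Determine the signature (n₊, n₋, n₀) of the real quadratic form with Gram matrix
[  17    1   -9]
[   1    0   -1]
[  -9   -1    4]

step 0: pivot 17 → sign +
step 1: pivot -1/17 → sign −
step 2: pivot 3 → sign +
signature = (2, 1, 0)

Answer: (2, 1, 0)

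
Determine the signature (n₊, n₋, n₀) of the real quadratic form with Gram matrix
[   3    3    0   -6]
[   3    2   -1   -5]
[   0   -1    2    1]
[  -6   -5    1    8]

step 0: pivot 3 → sign +
step 1: pivot -1 → sign −
step 2: pivot 3 → sign +
step 3: pivot -3 → sign −
signature = (2, 2, 0)

Answer: (2, 2, 0)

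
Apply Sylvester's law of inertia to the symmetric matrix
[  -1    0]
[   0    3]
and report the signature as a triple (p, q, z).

Answer: (1, 1, 0)

Derivation:
step 0: pivot -1 → sign −
step 1: pivot 3 → sign +
signature = (1, 1, 0)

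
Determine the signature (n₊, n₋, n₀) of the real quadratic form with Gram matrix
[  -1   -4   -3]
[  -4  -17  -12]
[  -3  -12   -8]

step 0: pivot -1 → sign −
step 1: pivot -1 → sign −
step 2: pivot 1 → sign +
signature = (1, 2, 0)

Answer: (1, 2, 0)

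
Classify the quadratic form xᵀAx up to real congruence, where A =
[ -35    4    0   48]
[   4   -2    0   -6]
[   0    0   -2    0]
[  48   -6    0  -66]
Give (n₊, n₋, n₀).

Answer: (0, 3, 1)

Derivation:
step 0: pivot -35 → sign −
step 1: pivot -54/35 → sign −
step 2: pivot -2 → sign −
step 3: row/col 3 already zero → sign 0
signature = (0, 3, 1)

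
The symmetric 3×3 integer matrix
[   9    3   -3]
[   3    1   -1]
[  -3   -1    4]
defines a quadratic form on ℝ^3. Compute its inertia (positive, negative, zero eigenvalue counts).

Answer: (2, 0, 1)

Derivation:
step 0: pivot 9 → sign +
step 1: pivot 3 → sign +
step 2: row/col 2 already zero → sign 0
signature = (2, 0, 1)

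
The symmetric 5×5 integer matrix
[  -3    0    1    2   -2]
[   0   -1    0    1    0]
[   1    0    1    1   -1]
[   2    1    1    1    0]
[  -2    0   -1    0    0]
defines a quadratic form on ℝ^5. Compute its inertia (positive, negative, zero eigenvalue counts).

Answer: (2, 3, 0)

Derivation:
step 0: pivot -3 → sign −
step 1: pivot -1 → sign −
step 2: pivot 4/3 → sign +
step 3: pivot 5/4 → sign +
step 4: pivot -6/5 → sign −
signature = (2, 3, 0)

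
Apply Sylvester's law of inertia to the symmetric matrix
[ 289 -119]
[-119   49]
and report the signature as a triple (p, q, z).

step 0: pivot 289 → sign +
step 1: row/col 1 already zero → sign 0
signature = (1, 0, 1)

Answer: (1, 0, 1)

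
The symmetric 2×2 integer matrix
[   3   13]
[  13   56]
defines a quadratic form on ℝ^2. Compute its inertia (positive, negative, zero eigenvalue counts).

Answer: (1, 1, 0)

Derivation:
step 0: pivot 3 → sign +
step 1: pivot -1/3 → sign −
signature = (1, 1, 0)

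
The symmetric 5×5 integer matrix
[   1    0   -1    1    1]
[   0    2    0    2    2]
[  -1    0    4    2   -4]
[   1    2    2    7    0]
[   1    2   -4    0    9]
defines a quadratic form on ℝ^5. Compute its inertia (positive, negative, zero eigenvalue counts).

Answer: (5, 0, 0)

Derivation:
step 0: pivot 1 → sign +
step 1: pivot 2 → sign +
step 2: pivot 3 → sign +
step 3: pivot 1 → sign +
step 4: pivot 3 → sign +
signature = (5, 0, 0)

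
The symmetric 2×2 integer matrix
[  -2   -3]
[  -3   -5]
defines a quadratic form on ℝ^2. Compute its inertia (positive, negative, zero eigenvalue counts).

step 0: pivot -2 → sign −
step 1: pivot -1/2 → sign −
signature = (0, 2, 0)

Answer: (0, 2, 0)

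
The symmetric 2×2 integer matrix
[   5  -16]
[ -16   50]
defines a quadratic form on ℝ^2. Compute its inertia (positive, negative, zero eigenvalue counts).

Answer: (1, 1, 0)

Derivation:
step 0: pivot 5 → sign +
step 1: pivot -6/5 → sign −
signature = (1, 1, 0)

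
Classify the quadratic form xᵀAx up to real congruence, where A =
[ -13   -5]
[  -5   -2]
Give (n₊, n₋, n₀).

Answer: (0, 2, 0)

Derivation:
step 0: pivot -13 → sign −
step 1: pivot -1/13 → sign −
signature = (0, 2, 0)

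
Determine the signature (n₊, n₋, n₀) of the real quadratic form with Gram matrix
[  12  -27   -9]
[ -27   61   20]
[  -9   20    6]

Answer: (2, 1, 0)

Derivation:
step 0: pivot 12 → sign +
step 1: pivot 1/4 → sign +
step 2: pivot -1 → sign −
signature = (2, 1, 0)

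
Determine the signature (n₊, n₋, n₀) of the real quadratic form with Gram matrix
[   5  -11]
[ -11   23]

step 0: pivot 5 → sign +
step 1: pivot -6/5 → sign −
signature = (1, 1, 0)

Answer: (1, 1, 0)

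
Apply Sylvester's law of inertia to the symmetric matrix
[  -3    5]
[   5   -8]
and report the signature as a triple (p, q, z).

step 0: pivot -3 → sign −
step 1: pivot 1/3 → sign +
signature = (1, 1, 0)

Answer: (1, 1, 0)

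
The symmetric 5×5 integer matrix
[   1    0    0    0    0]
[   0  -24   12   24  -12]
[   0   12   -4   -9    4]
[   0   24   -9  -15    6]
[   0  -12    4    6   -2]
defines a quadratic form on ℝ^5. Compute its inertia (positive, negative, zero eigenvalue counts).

step 0: pivot 1 → sign +
step 1: pivot -24 → sign −
step 2: pivot 2 → sign +
step 3: pivot 9/2 → sign +
step 4: row/col 4 already zero → sign 0
signature = (3, 1, 1)

Answer: (3, 1, 1)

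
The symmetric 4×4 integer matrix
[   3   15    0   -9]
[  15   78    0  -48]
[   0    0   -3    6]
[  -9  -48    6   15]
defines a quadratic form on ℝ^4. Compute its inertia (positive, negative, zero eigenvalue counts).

Answer: (2, 2, 0)

Derivation:
step 0: pivot 3 → sign +
step 1: pivot 3 → sign +
step 2: pivot -3 → sign −
step 3: pivot -3 → sign −
signature = (2, 2, 0)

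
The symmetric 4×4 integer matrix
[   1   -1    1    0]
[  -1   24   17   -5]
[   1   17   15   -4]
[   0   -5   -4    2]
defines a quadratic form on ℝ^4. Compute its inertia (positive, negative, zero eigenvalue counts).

Answer: (3, 1, 0)

Derivation:
step 0: pivot 1 → sign +
step 1: pivot 23 → sign +
step 2: pivot -2/23 → sign −
step 3: pivot 1 → sign +
signature = (3, 1, 0)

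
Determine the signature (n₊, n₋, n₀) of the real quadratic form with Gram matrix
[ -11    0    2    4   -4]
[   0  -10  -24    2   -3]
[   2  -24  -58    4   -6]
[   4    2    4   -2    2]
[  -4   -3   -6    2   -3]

Answer: (1, 4, 0)

Derivation:
step 0: pivot -11 → sign −
step 1: pivot -10 → sign −
step 2: pivot -2/55 → sign −
step 3: pivot 11/2 → sign +
step 4: pivot -2/11 → sign −
signature = (1, 4, 0)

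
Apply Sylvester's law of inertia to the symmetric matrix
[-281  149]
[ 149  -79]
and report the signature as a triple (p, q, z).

Answer: (1, 1, 0)

Derivation:
step 0: pivot -281 → sign −
step 1: pivot 2/281 → sign +
signature = (1, 1, 0)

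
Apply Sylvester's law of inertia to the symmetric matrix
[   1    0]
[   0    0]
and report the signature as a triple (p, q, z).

Answer: (1, 0, 1)

Derivation:
step 0: pivot 1 → sign +
step 1: row/col 1 already zero → sign 0
signature = (1, 0, 1)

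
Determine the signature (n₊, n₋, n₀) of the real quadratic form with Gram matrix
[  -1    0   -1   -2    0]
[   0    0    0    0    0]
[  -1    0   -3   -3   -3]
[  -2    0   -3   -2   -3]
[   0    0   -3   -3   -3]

step 0: pivot -1 → sign −
step 1: pivot -2 → sign −
step 2: pivot 5/2 → sign +
step 3: pivot 3/5 → sign +
step 4: row/col 4 already zero → sign 0
signature = (2, 2, 1)

Answer: (2, 2, 1)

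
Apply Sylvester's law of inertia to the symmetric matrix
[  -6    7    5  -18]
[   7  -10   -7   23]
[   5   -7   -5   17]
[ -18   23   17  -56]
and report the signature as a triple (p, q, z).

step 0: pivot -6 → sign −
step 1: pivot -11/6 → sign −
step 2: pivot -1/11 → sign −
step 3: pivot 6 → sign +
signature = (1, 3, 0)

Answer: (1, 3, 0)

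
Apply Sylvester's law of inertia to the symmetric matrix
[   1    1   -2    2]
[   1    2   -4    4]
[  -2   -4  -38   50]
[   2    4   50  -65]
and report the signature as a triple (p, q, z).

Answer: (3, 1, 0)

Derivation:
step 0: pivot 1 → sign +
step 1: pivot 1 → sign +
step 2: pivot -46 → sign −
step 3: pivot 3/23 → sign +
signature = (3, 1, 0)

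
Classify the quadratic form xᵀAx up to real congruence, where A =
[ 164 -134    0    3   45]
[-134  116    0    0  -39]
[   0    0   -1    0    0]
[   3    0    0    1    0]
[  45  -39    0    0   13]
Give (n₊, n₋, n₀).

step 0: pivot 164 → sign +
step 1: pivot 267/41 → sign +
step 2: pivot -1 → sign −
step 3: pivot 2/89 → sign +
step 4: pivot -1/8 → sign −
signature = (3, 2, 0)

Answer: (3, 2, 0)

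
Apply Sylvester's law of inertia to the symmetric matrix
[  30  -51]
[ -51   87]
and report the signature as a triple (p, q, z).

Answer: (2, 0, 0)

Derivation:
step 0: pivot 30 → sign +
step 1: pivot 3/10 → sign +
signature = (2, 0, 0)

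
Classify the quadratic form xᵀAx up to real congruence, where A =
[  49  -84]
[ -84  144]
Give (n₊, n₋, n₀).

Answer: (1, 0, 1)

Derivation:
step 0: pivot 49 → sign +
step 1: row/col 1 already zero → sign 0
signature = (1, 0, 1)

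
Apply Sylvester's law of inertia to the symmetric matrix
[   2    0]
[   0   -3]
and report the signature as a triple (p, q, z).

Answer: (1, 1, 0)

Derivation:
step 0: pivot 2 → sign +
step 1: pivot -3 → sign −
signature = (1, 1, 0)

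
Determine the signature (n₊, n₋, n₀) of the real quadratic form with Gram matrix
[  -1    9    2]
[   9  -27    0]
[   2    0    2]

step 0: pivot -1 → sign −
step 1: pivot 54 → sign +
step 2: row/col 2 already zero → sign 0
signature = (1, 1, 1)

Answer: (1, 1, 1)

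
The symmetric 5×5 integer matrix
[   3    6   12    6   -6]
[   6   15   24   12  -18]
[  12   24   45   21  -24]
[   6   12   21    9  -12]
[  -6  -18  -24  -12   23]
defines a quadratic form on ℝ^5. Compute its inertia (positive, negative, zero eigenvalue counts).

step 0: pivot 3 → sign +
step 1: pivot 3 → sign +
step 2: pivot -3 → sign −
step 3: pivot -1 → sign −
step 4: row/col 4 already zero → sign 0
signature = (2, 2, 1)

Answer: (2, 2, 1)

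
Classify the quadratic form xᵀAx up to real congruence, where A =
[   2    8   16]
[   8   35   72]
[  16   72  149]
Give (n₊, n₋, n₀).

step 0: pivot 2 → sign +
step 1: pivot 3 → sign +
step 2: pivot -1/3 → sign −
signature = (2, 1, 0)

Answer: (2, 1, 0)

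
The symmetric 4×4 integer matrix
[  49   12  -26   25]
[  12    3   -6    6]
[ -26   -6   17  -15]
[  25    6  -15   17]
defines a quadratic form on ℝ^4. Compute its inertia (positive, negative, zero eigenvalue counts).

step 0: pivot 49 → sign +
step 1: pivot 3/49 → sign +
step 2: pivot 1 → sign +
step 3: pivot 3 → sign +
signature = (4, 0, 0)

Answer: (4, 0, 0)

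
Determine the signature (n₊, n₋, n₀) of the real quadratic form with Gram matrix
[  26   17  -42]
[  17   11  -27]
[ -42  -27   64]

Answer: (1, 2, 0)

Derivation:
step 0: pivot 26 → sign +
step 1: pivot -3/26 → sign −
step 2: pivot -2 → sign −
signature = (1, 2, 0)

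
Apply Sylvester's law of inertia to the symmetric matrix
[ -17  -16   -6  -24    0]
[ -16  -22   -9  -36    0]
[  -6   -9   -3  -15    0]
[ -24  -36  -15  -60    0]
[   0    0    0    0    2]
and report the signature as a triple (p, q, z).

Answer: (2, 3, 0)

Derivation:
step 0: pivot -17 → sign −
step 1: pivot -118/17 → sign −
step 2: pivot 87/118 → sign +
step 3: pivot -6/29 → sign −
step 4: pivot 2 → sign +
signature = (2, 3, 0)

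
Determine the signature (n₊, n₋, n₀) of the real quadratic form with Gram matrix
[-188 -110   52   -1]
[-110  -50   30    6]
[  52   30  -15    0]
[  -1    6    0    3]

Answer: (1, 3, 0)

Derivation:
step 0: pivot -188 → sign −
step 1: pivot 675/47 → sign +
step 2: pivot -17/27 → sign −
step 3: pivot -3/850 → sign −
signature = (1, 3, 0)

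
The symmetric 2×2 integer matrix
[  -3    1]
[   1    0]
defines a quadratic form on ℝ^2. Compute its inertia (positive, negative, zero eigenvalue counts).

step 0: pivot -3 → sign −
step 1: pivot 1/3 → sign +
signature = (1, 1, 0)

Answer: (1, 1, 0)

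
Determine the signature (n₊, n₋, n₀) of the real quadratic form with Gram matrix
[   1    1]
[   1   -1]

step 0: pivot 1 → sign +
step 1: pivot -2 → sign −
signature = (1, 1, 0)

Answer: (1, 1, 0)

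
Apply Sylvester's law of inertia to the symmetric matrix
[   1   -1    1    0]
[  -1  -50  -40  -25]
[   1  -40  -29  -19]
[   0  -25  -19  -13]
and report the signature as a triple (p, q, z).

Answer: (1, 3, 0)

Derivation:
step 0: pivot 1 → sign +
step 1: pivot -51 → sign −
step 2: pivot -3/17 → sign −
step 3: pivot -2/3 → sign −
signature = (1, 3, 0)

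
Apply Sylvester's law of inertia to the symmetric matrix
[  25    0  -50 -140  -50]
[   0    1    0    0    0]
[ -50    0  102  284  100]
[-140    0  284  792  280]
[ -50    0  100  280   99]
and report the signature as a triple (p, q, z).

Answer: (3, 1, 1)

Derivation:
step 0: pivot 25 → sign +
step 1: pivot 1 → sign +
step 2: pivot 2 → sign +
step 3: pivot -1 → sign −
step 4: row/col 4 already zero → sign 0
signature = (3, 1, 1)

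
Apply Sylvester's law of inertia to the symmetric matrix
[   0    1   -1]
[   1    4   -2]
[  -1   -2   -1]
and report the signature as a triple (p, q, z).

Answer: (1, 2, 0)

Derivation:
step 0: pivot 4 → sign +
step 1: pivot -1/4 → sign −
step 2: pivot -1 → sign −
signature = (1, 2, 0)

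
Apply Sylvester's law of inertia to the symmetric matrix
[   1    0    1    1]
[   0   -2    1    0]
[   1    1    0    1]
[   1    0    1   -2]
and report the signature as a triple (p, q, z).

step 0: pivot 1 → sign +
step 1: pivot -2 → sign −
step 2: pivot -1/2 → sign −
step 3: pivot -3 → sign −
signature = (1, 3, 0)

Answer: (1, 3, 0)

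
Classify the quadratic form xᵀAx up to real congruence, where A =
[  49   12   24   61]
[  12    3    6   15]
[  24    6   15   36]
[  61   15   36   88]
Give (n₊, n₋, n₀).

Answer: (3, 0, 1)

Derivation:
step 0: pivot 49 → sign +
step 1: pivot 3/49 → sign +
step 2: pivot 3 → sign +
step 3: row/col 3 already zero → sign 0
signature = (3, 0, 1)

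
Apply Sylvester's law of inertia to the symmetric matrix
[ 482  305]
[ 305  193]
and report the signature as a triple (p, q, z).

step 0: pivot 482 → sign +
step 1: pivot 1/482 → sign +
signature = (2, 0, 0)

Answer: (2, 0, 0)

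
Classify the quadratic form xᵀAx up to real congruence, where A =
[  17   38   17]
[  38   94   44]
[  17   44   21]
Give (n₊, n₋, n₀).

Answer: (3, 0, 0)

Derivation:
step 0: pivot 17 → sign +
step 1: pivot 154/17 → sign +
step 2: pivot 2/77 → sign +
signature = (3, 0, 0)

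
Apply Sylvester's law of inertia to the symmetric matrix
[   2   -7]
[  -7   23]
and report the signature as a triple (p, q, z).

step 0: pivot 2 → sign +
step 1: pivot -3/2 → sign −
signature = (1, 1, 0)

Answer: (1, 1, 0)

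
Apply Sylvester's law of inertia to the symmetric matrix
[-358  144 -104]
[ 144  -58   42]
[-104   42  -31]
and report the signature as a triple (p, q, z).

step 0: pivot -358 → sign −
step 1: pivot -14/179 → sign −
step 2: pivot -3/7 → sign −
signature = (0, 3, 0)

Answer: (0, 3, 0)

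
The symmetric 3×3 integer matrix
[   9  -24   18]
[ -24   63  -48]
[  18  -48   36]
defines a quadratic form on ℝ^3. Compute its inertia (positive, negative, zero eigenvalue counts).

Answer: (1, 1, 1)

Derivation:
step 0: pivot 9 → sign +
step 1: pivot -1 → sign −
step 2: row/col 2 already zero → sign 0
signature = (1, 1, 1)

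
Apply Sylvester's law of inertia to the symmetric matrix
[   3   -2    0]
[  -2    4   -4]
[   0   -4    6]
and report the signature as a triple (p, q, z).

step 0: pivot 3 → sign +
step 1: pivot 8/3 → sign +
step 2: row/col 2 already zero → sign 0
signature = (2, 0, 1)

Answer: (2, 0, 1)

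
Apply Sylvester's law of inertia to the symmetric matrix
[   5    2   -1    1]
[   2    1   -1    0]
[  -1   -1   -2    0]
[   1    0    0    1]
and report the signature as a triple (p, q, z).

step 0: pivot 5 → sign +
step 1: pivot 1/5 → sign +
step 2: pivot -4 → sign −
step 3: pivot 1/4 → sign +
signature = (3, 1, 0)

Answer: (3, 1, 0)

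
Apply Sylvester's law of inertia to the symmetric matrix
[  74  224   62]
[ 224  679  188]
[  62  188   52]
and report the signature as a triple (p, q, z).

Answer: (2, 1, 0)

Derivation:
step 0: pivot 74 → sign +
step 1: pivot 35/37 → sign +
step 2: pivot -2/35 → sign −
signature = (2, 1, 0)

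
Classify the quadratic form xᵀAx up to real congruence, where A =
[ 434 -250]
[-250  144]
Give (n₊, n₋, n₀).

step 0: pivot 434 → sign +
step 1: pivot -2/217 → sign −
signature = (1, 1, 0)

Answer: (1, 1, 0)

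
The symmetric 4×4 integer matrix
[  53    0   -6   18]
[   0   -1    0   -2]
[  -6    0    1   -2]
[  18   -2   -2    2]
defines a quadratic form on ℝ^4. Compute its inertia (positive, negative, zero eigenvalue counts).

step 0: pivot 53 → sign +
step 1: pivot -1 → sign −
step 2: pivot 17/53 → sign +
step 3: pivot -2/17 → sign −
signature = (2, 2, 0)

Answer: (2, 2, 0)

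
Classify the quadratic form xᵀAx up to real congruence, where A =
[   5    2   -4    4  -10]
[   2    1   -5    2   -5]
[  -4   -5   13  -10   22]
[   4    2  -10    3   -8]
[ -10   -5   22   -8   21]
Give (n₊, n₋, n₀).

step 0: pivot 5 → sign +
step 1: pivot 1/5 → sign +
step 2: pivot -48 → sign −
step 3: pivot -1 → sign −
step 4: pivot 3/16 → sign +
signature = (3, 2, 0)

Answer: (3, 2, 0)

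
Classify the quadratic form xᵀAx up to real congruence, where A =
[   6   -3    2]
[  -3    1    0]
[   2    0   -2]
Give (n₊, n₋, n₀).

Answer: (1, 2, 0)

Derivation:
step 0: pivot 6 → sign +
step 1: pivot -1/2 → sign −
step 2: pivot -2/3 → sign −
signature = (1, 2, 0)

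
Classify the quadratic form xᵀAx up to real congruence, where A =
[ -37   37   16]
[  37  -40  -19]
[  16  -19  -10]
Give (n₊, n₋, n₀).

step 0: pivot -37 → sign −
step 1: pivot -3 → sign −
step 2: pivot -3/37 → sign −
signature = (0, 3, 0)

Answer: (0, 3, 0)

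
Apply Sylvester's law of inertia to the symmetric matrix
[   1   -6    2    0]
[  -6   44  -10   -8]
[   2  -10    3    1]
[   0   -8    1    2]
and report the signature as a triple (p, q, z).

step 0: pivot 1 → sign +
step 1: pivot 8 → sign +
step 2: pivot -3/2 → sign −
step 3: row/col 3 already zero → sign 0
signature = (2, 1, 1)

Answer: (2, 1, 1)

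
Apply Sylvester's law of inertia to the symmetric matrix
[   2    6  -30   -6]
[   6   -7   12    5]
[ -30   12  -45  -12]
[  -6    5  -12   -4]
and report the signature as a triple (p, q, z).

Answer: (2, 2, 0)

Derivation:
step 0: pivot 2 → sign +
step 1: pivot -25 → sign −
step 2: pivot -1971/25 → sign −
step 3: pivot 1/219 → sign +
signature = (2, 2, 0)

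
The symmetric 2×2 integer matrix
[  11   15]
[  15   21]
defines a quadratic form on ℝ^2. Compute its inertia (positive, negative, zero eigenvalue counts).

step 0: pivot 11 → sign +
step 1: pivot 6/11 → sign +
signature = (2, 0, 0)

Answer: (2, 0, 0)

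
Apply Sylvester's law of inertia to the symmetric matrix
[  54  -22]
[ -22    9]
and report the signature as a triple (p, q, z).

Answer: (2, 0, 0)

Derivation:
step 0: pivot 54 → sign +
step 1: pivot 1/27 → sign +
signature = (2, 0, 0)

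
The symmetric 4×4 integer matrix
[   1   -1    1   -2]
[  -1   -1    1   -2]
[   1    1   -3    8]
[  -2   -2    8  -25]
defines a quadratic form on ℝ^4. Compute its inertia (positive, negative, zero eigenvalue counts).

step 0: pivot 1 → sign +
step 1: pivot -2 → sign −
step 2: pivot -2 → sign −
step 3: pivot -3 → sign −
signature = (1, 3, 0)

Answer: (1, 3, 0)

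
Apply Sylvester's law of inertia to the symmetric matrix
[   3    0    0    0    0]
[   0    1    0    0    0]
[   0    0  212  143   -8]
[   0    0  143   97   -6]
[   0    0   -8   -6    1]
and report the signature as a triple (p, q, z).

step 0: pivot 3 → sign +
step 1: pivot 1 → sign +
step 2: pivot 212 → sign +
step 3: pivot 115/212 → sign +
step 4: pivot 3/115 → sign +
signature = (5, 0, 0)

Answer: (5, 0, 0)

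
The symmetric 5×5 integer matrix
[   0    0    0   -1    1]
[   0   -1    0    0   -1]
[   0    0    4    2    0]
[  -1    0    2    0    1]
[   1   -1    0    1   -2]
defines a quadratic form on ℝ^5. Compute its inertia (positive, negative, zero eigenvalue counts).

step 0: pivot -1 → sign −
step 1: pivot 4 → sign +
step 2: pivot -1 → sign −
step 3: pivot 1 → sign +
step 4: row/col 4 already zero → sign 0
signature = (2, 2, 1)

Answer: (2, 2, 1)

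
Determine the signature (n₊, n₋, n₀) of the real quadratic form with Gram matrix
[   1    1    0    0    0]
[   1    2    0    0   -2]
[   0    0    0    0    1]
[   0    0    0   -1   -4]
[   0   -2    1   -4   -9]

Answer: (3, 2, 0)

Derivation:
step 0: pivot 1 → sign +
step 1: pivot 1 → sign +
step 2: pivot -1 → sign −
step 3: pivot 3 → sign +
step 4: pivot -1/3 → sign −
signature = (3, 2, 0)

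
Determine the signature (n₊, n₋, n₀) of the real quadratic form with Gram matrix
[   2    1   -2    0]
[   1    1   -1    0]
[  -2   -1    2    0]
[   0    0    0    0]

Answer: (2, 0, 2)

Derivation:
step 0: pivot 2 → sign +
step 1: pivot 1/2 → sign +
step 2: row/col 2 already zero → sign 0
step 3: row/col 3 already zero → sign 0
signature = (2, 0, 2)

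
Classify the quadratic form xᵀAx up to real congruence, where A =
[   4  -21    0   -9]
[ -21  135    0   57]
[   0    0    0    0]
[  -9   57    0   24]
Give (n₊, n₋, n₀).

Answer: (2, 1, 1)

Derivation:
step 0: pivot 4 → sign +
step 1: pivot 99/4 → sign +
step 2: pivot -1/11 → sign −
step 3: row/col 3 already zero → sign 0
signature = (2, 1, 1)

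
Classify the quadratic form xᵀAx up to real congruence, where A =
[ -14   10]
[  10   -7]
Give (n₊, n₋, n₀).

step 0: pivot -14 → sign −
step 1: pivot 1/7 → sign +
signature = (1, 1, 0)

Answer: (1, 1, 0)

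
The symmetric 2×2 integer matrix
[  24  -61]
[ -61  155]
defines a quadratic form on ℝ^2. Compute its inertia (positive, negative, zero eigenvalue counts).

Answer: (1, 1, 0)

Derivation:
step 0: pivot 24 → sign +
step 1: pivot -1/24 → sign −
signature = (1, 1, 0)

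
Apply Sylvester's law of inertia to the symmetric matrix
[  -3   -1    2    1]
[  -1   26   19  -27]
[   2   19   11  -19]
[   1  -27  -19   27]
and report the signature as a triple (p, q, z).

Answer: (2, 2, 0)

Derivation:
step 0: pivot -3 → sign −
step 1: pivot 79/3 → sign +
step 2: pivot -34/79 → sign −
step 3: pivot 3/34 → sign +
signature = (2, 2, 0)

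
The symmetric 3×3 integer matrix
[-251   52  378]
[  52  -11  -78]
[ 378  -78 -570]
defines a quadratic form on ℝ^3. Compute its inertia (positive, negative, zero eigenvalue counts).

step 0: pivot -251 → sign −
step 1: pivot -57/251 → sign −
step 2: pivot -6/19 → sign −
signature = (0, 3, 0)

Answer: (0, 3, 0)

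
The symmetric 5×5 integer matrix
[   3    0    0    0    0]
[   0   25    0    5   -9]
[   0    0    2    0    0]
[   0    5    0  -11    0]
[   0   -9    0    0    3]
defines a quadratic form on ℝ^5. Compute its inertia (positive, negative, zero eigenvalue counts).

step 0: pivot 3 → sign +
step 1: pivot 25 → sign +
step 2: pivot 2 → sign +
step 3: pivot -12 → sign −
step 4: pivot 3/100 → sign +
signature = (4, 1, 0)

Answer: (4, 1, 0)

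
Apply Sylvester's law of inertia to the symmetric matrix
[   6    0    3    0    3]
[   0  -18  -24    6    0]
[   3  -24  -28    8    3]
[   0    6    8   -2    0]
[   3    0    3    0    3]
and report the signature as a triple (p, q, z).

step 0: pivot 6 → sign +
step 1: pivot -18 → sign −
step 2: pivot 5/2 → sign +
step 3: pivot 3/5 → sign +
step 4: row/col 4 already zero → sign 0
signature = (3, 1, 1)

Answer: (3, 1, 1)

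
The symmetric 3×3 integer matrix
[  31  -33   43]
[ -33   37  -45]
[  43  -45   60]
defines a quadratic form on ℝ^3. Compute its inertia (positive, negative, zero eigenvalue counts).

Answer: (3, 0, 0)

Derivation:
step 0: pivot 31 → sign +
step 1: pivot 58/31 → sign +
step 2: pivot 1/29 → sign +
signature = (3, 0, 0)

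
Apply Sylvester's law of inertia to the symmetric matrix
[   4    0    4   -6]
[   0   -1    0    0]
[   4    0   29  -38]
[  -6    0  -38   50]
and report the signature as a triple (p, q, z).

step 0: pivot 4 → sign +
step 1: pivot -1 → sign −
step 2: pivot 25 → sign +
step 3: pivot 1/25 → sign +
signature = (3, 1, 0)

Answer: (3, 1, 0)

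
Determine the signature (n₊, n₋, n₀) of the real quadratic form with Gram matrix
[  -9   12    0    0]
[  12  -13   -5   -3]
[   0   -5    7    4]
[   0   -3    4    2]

Answer: (1, 3, 0)

Derivation:
step 0: pivot -9 → sign −
step 1: pivot 3 → sign +
step 2: pivot -4/3 → sign −
step 3: pivot -1/4 → sign −
signature = (1, 3, 0)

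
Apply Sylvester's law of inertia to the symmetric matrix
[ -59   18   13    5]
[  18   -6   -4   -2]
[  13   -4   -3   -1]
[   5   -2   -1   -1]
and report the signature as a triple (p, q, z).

Answer: (0, 3, 1)

Derivation:
step 0: pivot -59 → sign −
step 1: pivot -30/59 → sign −
step 2: pivot -2/15 → sign −
step 3: row/col 3 already zero → sign 0
signature = (0, 3, 1)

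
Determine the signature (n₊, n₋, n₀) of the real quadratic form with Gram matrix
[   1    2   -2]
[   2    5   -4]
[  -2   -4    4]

step 0: pivot 1 → sign +
step 1: pivot 1 → sign +
step 2: row/col 2 already zero → sign 0
signature = (2, 0, 1)

Answer: (2, 0, 1)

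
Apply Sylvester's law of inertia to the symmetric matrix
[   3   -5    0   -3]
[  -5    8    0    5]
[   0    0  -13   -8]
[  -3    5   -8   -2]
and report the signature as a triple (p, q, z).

step 0: pivot 3 → sign +
step 1: pivot -1/3 → sign −
step 2: pivot -13 → sign −
step 3: pivot -1/13 → sign −
signature = (1, 3, 0)

Answer: (1, 3, 0)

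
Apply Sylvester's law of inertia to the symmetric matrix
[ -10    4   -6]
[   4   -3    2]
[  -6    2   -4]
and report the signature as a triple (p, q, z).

Answer: (0, 3, 0)

Derivation:
step 0: pivot -10 → sign −
step 1: pivot -7/5 → sign −
step 2: pivot -2/7 → sign −
signature = (0, 3, 0)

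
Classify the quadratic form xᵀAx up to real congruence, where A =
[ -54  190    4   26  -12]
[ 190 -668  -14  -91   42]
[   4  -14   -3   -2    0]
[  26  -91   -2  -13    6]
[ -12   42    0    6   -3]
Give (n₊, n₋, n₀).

step 0: pivot -54 → sign −
step 1: pivot 14/27 → sign +
step 2: pivot -19/7 → sign −
step 3: pivot -35/38 → sign −
step 4: pivot 3/35 → sign +
signature = (2, 3, 0)

Answer: (2, 3, 0)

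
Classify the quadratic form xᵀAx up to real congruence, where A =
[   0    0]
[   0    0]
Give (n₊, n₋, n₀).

Answer: (0, 0, 2)

Derivation:
step 0: row/col 0 already zero → sign 0
step 1: row/col 1 already zero → sign 0
signature = (0, 0, 2)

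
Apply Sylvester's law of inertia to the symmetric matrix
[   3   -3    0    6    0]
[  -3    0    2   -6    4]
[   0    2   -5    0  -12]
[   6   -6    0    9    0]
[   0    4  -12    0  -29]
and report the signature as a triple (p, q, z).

step 0: pivot 3 → sign +
step 1: pivot -3 → sign −
step 2: pivot -11/3 → sign −
step 3: pivot -3 → sign −
step 4: pivot 1/11 → sign +
signature = (2, 3, 0)

Answer: (2, 3, 0)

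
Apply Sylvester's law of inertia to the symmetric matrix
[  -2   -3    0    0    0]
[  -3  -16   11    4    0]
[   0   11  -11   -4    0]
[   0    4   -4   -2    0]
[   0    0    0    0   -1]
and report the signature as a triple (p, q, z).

step 0: pivot -2 → sign −
step 1: pivot -23/2 → sign −
step 2: pivot -11/23 → sign −
step 3: pivot -6/11 → sign −
step 4: pivot -1 → sign −
signature = (0, 5, 0)

Answer: (0, 5, 0)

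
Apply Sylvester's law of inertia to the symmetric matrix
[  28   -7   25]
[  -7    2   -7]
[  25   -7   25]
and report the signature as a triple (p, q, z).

step 0: pivot 28 → sign +
step 1: pivot 1/4 → sign +
step 2: pivot 3/7 → sign +
signature = (3, 0, 0)

Answer: (3, 0, 0)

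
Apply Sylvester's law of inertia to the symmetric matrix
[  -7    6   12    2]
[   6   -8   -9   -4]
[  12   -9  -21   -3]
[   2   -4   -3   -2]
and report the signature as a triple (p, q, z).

step 0: pivot -7 → sign −
step 1: pivot -20/7 → sign −
step 2: pivot 3/20 → sign +
step 3: pivot -2 → sign −
signature = (1, 3, 0)

Answer: (1, 3, 0)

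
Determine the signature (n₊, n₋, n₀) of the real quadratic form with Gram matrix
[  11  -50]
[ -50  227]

Answer: (1, 1, 0)

Derivation:
step 0: pivot 11 → sign +
step 1: pivot -3/11 → sign −
signature = (1, 1, 0)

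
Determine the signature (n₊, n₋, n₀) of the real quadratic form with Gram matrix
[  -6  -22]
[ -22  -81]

Answer: (0, 2, 0)

Derivation:
step 0: pivot -6 → sign −
step 1: pivot -1/3 → sign −
signature = (0, 2, 0)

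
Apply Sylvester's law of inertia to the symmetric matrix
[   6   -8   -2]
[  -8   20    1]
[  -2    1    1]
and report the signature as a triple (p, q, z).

Answer: (3, 0, 0)

Derivation:
step 0: pivot 6 → sign +
step 1: pivot 28/3 → sign +
step 2: pivot 1/28 → sign +
signature = (3, 0, 0)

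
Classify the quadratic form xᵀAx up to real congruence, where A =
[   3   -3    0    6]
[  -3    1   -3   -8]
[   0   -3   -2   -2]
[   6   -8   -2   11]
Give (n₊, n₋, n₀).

step 0: pivot 3 → sign +
step 1: pivot -2 → sign −
step 2: pivot 5/2 → sign +
step 3: pivot 3/5 → sign +
signature = (3, 1, 0)

Answer: (3, 1, 0)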